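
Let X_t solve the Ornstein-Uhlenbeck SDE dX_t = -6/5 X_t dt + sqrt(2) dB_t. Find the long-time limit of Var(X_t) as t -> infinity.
lim Var(X_t) = 5/6

The OU SDE dX = -theta X dt + sigma dB admits the integrating factor exp(theta t): d(exp(theta t) X_t) = sigma exp(theta t) dB_t. Integrating from 0 to t gives X_t = x_0 * exp(-theta t) + sigma * int_0^t exp(-theta (t-s)) dB_s for any initial x_0. The Itô integral has variance (by the Itô isometry) sigma^2 * int_0^t exp(-2 theta (t - s)) ds = sigma^2 * (1 - exp(-2 theta t)) / (2 theta), independent of x_0.
With theta = 6/5, sigma = sqrt(2):
  Var(X_t) = (sqrt(2))^2 * (1 - exp(-2*6/5 t)) / (2 * 6/5) = 5/6 - 5*exp(-12*t/5)/6.
As t -> infinity, exp(-2*6/5 t) -> 0, so the stationary variance is sigma^2 / (2 theta) = 5/6.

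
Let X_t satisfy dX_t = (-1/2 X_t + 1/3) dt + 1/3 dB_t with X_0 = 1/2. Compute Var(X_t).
Var(X_t) = (exp(t) - 1)*exp(-t)/9

The variance V(t) = Var(X_t) satisfies V'(t) = 2 a V(t) + c^2 with V(0) = 0 (drift coefficient is linear in X, diffusion is constant). With a = -1/2, c = 1/3, the solution is
  V(t) = (c^2 / (2 a)) * (exp(2 a t) - 1)
       = ((1/3)^2 / (2*(-1/2))) * (exp((-1) t) - 1)
       = (exp(t) - 1)*exp(-t)/9.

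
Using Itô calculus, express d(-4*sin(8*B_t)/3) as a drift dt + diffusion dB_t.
d(-4*sin(8*B_t)/3) = (128*sin(8*B_t)/3) dt + (-32*cos(8*B_t)/3) dB_t

Itô's formula for f(B_t) gives d f(B_t) = f'(B_t) dB_t + (1/2) f''(B_t) dt. Compute derivatives of f(x) = -4*sin(8*x)/3:
  f'(x)  = -32*cos(8*x)/3
  f''(x) = 256*sin(8*x)/3
Substitute x = B_t and multiply the f'' term by 1/2:
  drift     = (1/2) * (256*sin(8*x)/3) evaluated at B_t = 128*sin(8*B_t)/3
  diffusion = (-32*cos(8*x)/3) evaluated at B_t = -32*cos(8*B_t)/3
Therefore d(-4*sin(8*B_t)/3) = (128*sin(8*B_t)/3) dt + (-32*cos(8*B_t)/3) dB_t.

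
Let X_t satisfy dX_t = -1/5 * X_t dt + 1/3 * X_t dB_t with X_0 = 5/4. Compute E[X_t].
E[X_t] = 5*exp(-t/5)/4

For GBM dX = mu X dt + sigma X dB with X_0 = x_0, apply Itô to Y = log X: dY = (mu - sigma^2/2) dt + sigma dB, so Y_t = log(x_0) + (mu - sigma^2/2) t + sigma B_t and hence X_t = x_0 * exp((mu - sigma^2/2) t + sigma B_t).
With mu = -1/5, sigma = 1/3, x_0 = 5/4, this gives:
  X_t = 5/4 * exp((-23/90) * t + (1/3) * B_t).
Since sigma*B_t ~ Normal(0, sigma^2 t), E[exp(sigma*B_t)] = exp(sigma^2 t / 2); so E[X_t] = x_0 * exp((mu - sigma^2/2) t) * exp(sigma^2 t / 2) = x_0 * exp(mu t) = 5*exp(-t/5)/4.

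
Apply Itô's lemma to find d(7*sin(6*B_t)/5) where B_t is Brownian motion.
d(7*sin(6*B_t)/5) = (-126*sin(6*B_t)/5) dt + (42*cos(6*B_t)/5) dB_t

Itô's formula for f(B_t) gives d f(B_t) = f'(B_t) dB_t + (1/2) f''(B_t) dt. Compute derivatives of f(x) = 7*sin(6*x)/5:
  f'(x)  = 42*cos(6*x)/5
  f''(x) = -252*sin(6*x)/5
Substitute x = B_t and multiply the f'' term by 1/2:
  drift     = (1/2) * (-252*sin(6*x)/5) evaluated at B_t = -126*sin(6*B_t)/5
  diffusion = (42*cos(6*x)/5) evaluated at B_t = 42*cos(6*B_t)/5
Therefore d(7*sin(6*B_t)/5) = (-126*sin(6*B_t)/5) dt + (42*cos(6*B_t)/5) dB_t.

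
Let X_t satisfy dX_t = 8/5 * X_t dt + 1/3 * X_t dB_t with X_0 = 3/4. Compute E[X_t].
E[X_t] = 3*exp(8*t/5)/4

For GBM dX = mu X dt + sigma X dB with X_0 = x_0, apply Itô to Y = log X: dY = (mu - sigma^2/2) dt + sigma dB, so Y_t = log(x_0) + (mu - sigma^2/2) t + sigma B_t and hence X_t = x_0 * exp((mu - sigma^2/2) t + sigma B_t).
With mu = 8/5, sigma = 1/3, x_0 = 3/4, this gives:
  X_t = 3/4 * exp((139/90) * t + (1/3) * B_t).
Since sigma*B_t ~ Normal(0, sigma^2 t), E[exp(sigma*B_t)] = exp(sigma^2 t / 2); so E[X_t] = x_0 * exp((mu - sigma^2/2) t) * exp(sigma^2 t / 2) = x_0 * exp(mu t) = 3*exp(8*t/5)/4.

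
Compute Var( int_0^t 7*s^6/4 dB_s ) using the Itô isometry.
Var = 49*t^13/208

The Itô integral of a deterministic integrand f(s) has mean 0 because each increment f(s) * (B_{s+ds} - B_s) has mean 0. By the Itô isometry:
  Var( int_0^t f(s) dB_s ) = E[ (int_0^t f(s) dB_s)^2 ] = int_0^t f(s)^2 ds.
Here f(s) = 7*s^6/4, so f(s)^2 = 49*s^12/16. Integrate:
  int_0^t (49*s^12/16) ds = 49*t^13/208.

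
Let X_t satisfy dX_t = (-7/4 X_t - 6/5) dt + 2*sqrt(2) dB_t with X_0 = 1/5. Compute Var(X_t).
Var(X_t) = 16/7 - 16*exp(-7*t/2)/7

The variance V(t) = Var(X_t) satisfies V'(t) = 2 a V(t) + c^2 with V(0) = 0 (drift coefficient is linear in X, diffusion is constant). With a = -7/4, c = 2*sqrt(2), the solution is
  V(t) = (c^2 / (2 a)) * (exp(2 a t) - 1)
       = ((2*sqrt(2))^2 / (2*(-7/4))) * (exp((-7/2) t) - 1)
       = 16/7 - 16*exp(-7*t/2)/7.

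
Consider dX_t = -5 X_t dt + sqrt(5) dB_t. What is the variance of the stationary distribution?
lim Var(X_t) = 1/2

The OU SDE dX = -theta X dt + sigma dB admits the integrating factor exp(theta t): d(exp(theta t) X_t) = sigma exp(theta t) dB_t. Integrating from 0 to t gives X_t = x_0 * exp(-theta t) + sigma * int_0^t exp(-theta (t-s)) dB_s for any initial x_0. The Itô integral has variance (by the Itô isometry) sigma^2 * int_0^t exp(-2 theta (t - s)) ds = sigma^2 * (1 - exp(-2 theta t)) / (2 theta), independent of x_0.
With theta = 5, sigma = sqrt(5):
  Var(X_t) = (sqrt(5))^2 * (1 - exp(-2*5 t)) / (2 * 5) = 1/2 - exp(-10*t)/2.
As t -> infinity, exp(-2*5 t) -> 0, so the stationary variance is sigma^2 / (2 theta) = 1/2.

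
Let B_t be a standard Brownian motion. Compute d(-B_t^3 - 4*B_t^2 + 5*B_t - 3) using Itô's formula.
d(-B_t^3 - 4*B_t^2 + 5*B_t - 3) = (-3*B_t - 4) dt + (-3*B_t^2 - 8*B_t + 5) dB_t

Itô's formula for f(B_t) gives d f(B_t) = f'(B_t) dB_t + (1/2) f''(B_t) dt. Compute derivatives of f(x) = -x^3 - 4*x^2 + 5*x - 3:
  f'(x)  = -3*x^2 - 8*x + 5
  f''(x) = -6*x - 8
Substitute x = B_t and multiply the f'' term by 1/2:
  drift     = (1/2) * (-6*x - 8) evaluated at B_t = -3*B_t - 4
  diffusion = (-3*x^2 - 8*x + 5) evaluated at B_t = -3*B_t^2 - 8*B_t + 5
Therefore d(-B_t^3 - 4*B_t^2 + 5*B_t - 3) = (-3*B_t - 4) dt + (-3*B_t^2 - 8*B_t + 5) dB_t.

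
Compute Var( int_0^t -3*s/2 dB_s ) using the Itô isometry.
Var = 3*t^3/4

The Itô integral of a deterministic integrand f(s) has mean 0 because each increment f(s) * (B_{s+ds} - B_s) has mean 0. By the Itô isometry:
  Var( int_0^t f(s) dB_s ) = E[ (int_0^t f(s) dB_s)^2 ] = int_0^t f(s)^2 ds.
Here f(s) = -3*s/2, so f(s)^2 = 9*s^2/4. Integrate:
  int_0^t (9*s^2/4) ds = 3*t^3/4.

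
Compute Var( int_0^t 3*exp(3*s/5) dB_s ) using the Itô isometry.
Var = 15*exp(6*t/5)/2 - 15/2

The Itô integral of a deterministic integrand f(s) has mean 0 because each increment f(s) * (B_{s+ds} - B_s) has mean 0. By the Itô isometry:
  Var( int_0^t f(s) dB_s ) = E[ (int_0^t f(s) dB_s)^2 ] = int_0^t f(s)^2 ds.
Here f(s) = 3*exp(3*s/5), so f(s)^2 = 9*exp(6*s/5). Integrate:
  int_0^t (9*exp(6*s/5)) ds = 15*exp(6*t/5)/2 - 15/2.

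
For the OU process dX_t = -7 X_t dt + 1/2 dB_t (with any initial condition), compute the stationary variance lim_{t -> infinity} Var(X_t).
lim Var(X_t) = 1/56

The OU SDE dX = -theta X dt + sigma dB admits the integrating factor exp(theta t): d(exp(theta t) X_t) = sigma exp(theta t) dB_t. Integrating from 0 to t gives X_t = x_0 * exp(-theta t) + sigma * int_0^t exp(-theta (t-s)) dB_s for any initial x_0. The Itô integral has variance (by the Itô isometry) sigma^2 * int_0^t exp(-2 theta (t - s)) ds = sigma^2 * (1 - exp(-2 theta t)) / (2 theta), independent of x_0.
With theta = 7, sigma = 1/2:
  Var(X_t) = (1/2)^2 * (1 - exp(-2*7 t)) / (2 * 7) = 1/56 - exp(-14*t)/56.
As t -> infinity, exp(-2*7 t) -> 0, so the stationary variance is sigma^2 / (2 theta) = 1/56.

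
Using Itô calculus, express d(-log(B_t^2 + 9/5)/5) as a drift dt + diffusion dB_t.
d(-log(B_t^2 + 9/5)/5) = ((5*B_t^2 - 9)/(5*B_t^2 + 9)^2) dt + (-2*B_t/(5*B_t^2 + 9)) dB_t

Itô's formula for f(B_t) gives d f(B_t) = f'(B_t) dB_t + (1/2) f''(B_t) dt. Compute derivatives of f(x) = -log(x^2 + 9/5)/5:
  f'(x)  = -2*x/(5*x^2 + 9)
  f''(x) = 2*(5*x^2 - 9)/(5*x^2 + 9)^2
Substitute x = B_t and multiply the f'' term by 1/2:
  drift     = (1/2) * (2*(5*x^2 - 9)/(5*x^2 + 9)^2) evaluated at B_t = (5*B_t^2 - 9)/(5*B_t^2 + 9)^2
  diffusion = (-2*x/(5*x^2 + 9)) evaluated at B_t = -2*B_t/(5*B_t^2 + 9)
Therefore d(-log(B_t^2 + 9/5)/5) = ((5*B_t^2 - 9)/(5*B_t^2 + 9)^2) dt + (-2*B_t/(5*B_t^2 + 9)) dB_t.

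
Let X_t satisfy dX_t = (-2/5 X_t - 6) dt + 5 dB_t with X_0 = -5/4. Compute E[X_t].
E[X_t] = -15 + 55*exp(-2*t/5)/4

Taking expectations and using E[dB_t] = 0, the mean m(t) = E[X_t] satisfies the ODE m'(t) = a m(t) + b with m(0) = x_0. With a = -2/5, b = -6, x_0 = -5/4, the solution is
  m(t) = x_0 * exp(a t) + (b/a) * (exp(a t) - 1)
       = (-5/4) * exp((-2/5) t) + ((-6)/(-2/5)) * (exp((-2/5) t) - 1)
       = -15 + 55*exp(-2*t/5)/4.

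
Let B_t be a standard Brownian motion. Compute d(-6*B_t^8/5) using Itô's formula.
d(-6*B_t^8/5) = (-168*B_t^6/5) dt + (-48*B_t^7/5) dB_t

Itô's formula for f(B_t) gives d f(B_t) = f'(B_t) dB_t + (1/2) f''(B_t) dt. Compute derivatives of f(x) = -6*x^8/5:
  f'(x)  = -48*x^7/5
  f''(x) = -336*x^6/5
Substitute x = B_t and multiply the f'' term by 1/2:
  drift     = (1/2) * (-336*x^6/5) evaluated at B_t = -168*B_t^6/5
  diffusion = (-48*x^7/5) evaluated at B_t = -48*B_t^7/5
Therefore d(-6*B_t^8/5) = (-168*B_t^6/5) dt + (-48*B_t^7/5) dB_t.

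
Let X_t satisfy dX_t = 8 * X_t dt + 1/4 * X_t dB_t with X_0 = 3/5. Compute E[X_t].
E[X_t] = 3*exp(8*t)/5

For GBM dX = mu X dt + sigma X dB with X_0 = x_0, apply Itô to Y = log X: dY = (mu - sigma^2/2) dt + sigma dB, so Y_t = log(x_0) + (mu - sigma^2/2) t + sigma B_t and hence X_t = x_0 * exp((mu - sigma^2/2) t + sigma B_t).
With mu = 8, sigma = 1/4, x_0 = 3/5, this gives:
  X_t = 3/5 * exp((255/32) * t + (1/4) * B_t).
Since sigma*B_t ~ Normal(0, sigma^2 t), E[exp(sigma*B_t)] = exp(sigma^2 t / 2); so E[X_t] = x_0 * exp((mu - sigma^2/2) t) * exp(sigma^2 t / 2) = x_0 * exp(mu t) = 3*exp(8*t)/5.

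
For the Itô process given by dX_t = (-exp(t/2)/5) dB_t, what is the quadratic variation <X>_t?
<X>_t = exp(t)/25 - 1/25

For an Itô process dX_t = a(t) dt + b(t) dB_t, the quadratic variation is <X>_t = int_0^t b(s)^2 ds (the drift term does not contribute). Here b(s) = -exp(s/2)/5, so
  b(s)^2 = exp(s)/25.
Integrating from 0 to t:
  <X>_t = int_0^t (exp(s)/25) ds = exp(t)/25 - 1/25.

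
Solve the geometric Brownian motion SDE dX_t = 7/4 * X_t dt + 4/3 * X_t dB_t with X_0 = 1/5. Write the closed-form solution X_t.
X_t = 1/5 * exp((31/36) * t + (4/3) * B_t)

For GBM dX = mu X dt + sigma X dB with X_0 = x_0, apply Itô to Y = log X: dY = (mu - sigma^2/2) dt + sigma dB, so Y_t = log(x_0) + (mu - sigma^2/2) t + sigma B_t and hence X_t = x_0 * exp((mu - sigma^2/2) t + sigma B_t).
With mu = 7/4, sigma = 4/3, x_0 = 1/5, this gives:
  X_t = 1/5 * exp((31/36) * t + (4/3) * B_t).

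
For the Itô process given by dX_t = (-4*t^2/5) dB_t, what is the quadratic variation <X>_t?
<X>_t = 16*t^5/125

For an Itô process dX_t = a(t) dt + b(t) dB_t, the quadratic variation is <X>_t = int_0^t b(s)^2 ds (the drift term does not contribute). Here b(s) = -4*s^2/5, so
  b(s)^2 = 16*s^4/25.
Integrating from 0 to t:
  <X>_t = int_0^t (16*s^4/25) ds = 16*t^5/125.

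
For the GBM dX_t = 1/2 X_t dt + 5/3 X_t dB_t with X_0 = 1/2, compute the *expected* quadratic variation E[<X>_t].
E[<X>_t] = 25*exp(34*t/9)/136 - 25/136

<X>_t = int_0^t ((5/3) * X_s)^2 ds. Taking expectation inside the integral: E[<X>_t] = (5/3)^2 * int_0^t E[X_s^2] ds. For GBM, E[X_s^2] = x_0^2 * exp((2 mu + sigma^2) s). Integrating:
  E[<X>_t] = (5/3)^2 * (1/2)^2 * (exp((2*(1/2) + (5/3)^2) t) - 1) / (2*(1/2) + (5/3)^2)
           = (5/3)^2 * (1/2)^2 * (exp((34/9) t) - 1) / (34/9) = 25*exp(34*t/9)/136 - 25/136.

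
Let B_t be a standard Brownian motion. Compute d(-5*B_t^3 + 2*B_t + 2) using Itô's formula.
d(-5*B_t^3 + 2*B_t + 2) = (-15*B_t) dt + (2 - 15*B_t^2) dB_t

Itô's formula for f(B_t) gives d f(B_t) = f'(B_t) dB_t + (1/2) f''(B_t) dt. Compute derivatives of f(x) = -5*x^3 + 2*x + 2:
  f'(x)  = 2 - 15*x^2
  f''(x) = -30*x
Substitute x = B_t and multiply the f'' term by 1/2:
  drift     = (1/2) * (-30*x) evaluated at B_t = -15*B_t
  diffusion = (2 - 15*x^2) evaluated at B_t = 2 - 15*B_t^2
Therefore d(-5*B_t^3 + 2*B_t + 2) = (-15*B_t) dt + (2 - 15*B_t^2) dB_t.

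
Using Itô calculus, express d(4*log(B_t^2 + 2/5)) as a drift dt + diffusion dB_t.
d(4*log(B_t^2 + 2/5)) = (20*(2 - 5*B_t^2)/(5*B_t^2 + 2)^2) dt + (40*B_t/(5*B_t^2 + 2)) dB_t

Itô's formula for f(B_t) gives d f(B_t) = f'(B_t) dB_t + (1/2) f''(B_t) dt. Compute derivatives of f(x) = 4*log(x^2 + 2/5):
  f'(x)  = 40*x/(5*x^2 + 2)
  f''(x) = 40*(2 - 5*x^2)/(5*x^2 + 2)^2
Substitute x = B_t and multiply the f'' term by 1/2:
  drift     = (1/2) * (40*(2 - 5*x^2)/(5*x^2 + 2)^2) evaluated at B_t = 20*(2 - 5*B_t^2)/(5*B_t^2 + 2)^2
  diffusion = (40*x/(5*x^2 + 2)) evaluated at B_t = 40*B_t/(5*B_t^2 + 2)
Therefore d(4*log(B_t^2 + 2/5)) = (20*(2 - 5*B_t^2)/(5*B_t^2 + 2)^2) dt + (40*B_t/(5*B_t^2 + 2)) dB_t.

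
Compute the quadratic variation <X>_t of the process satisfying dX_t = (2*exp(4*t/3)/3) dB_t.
<X>_t = exp(8*t/3)/6 - 1/6

For an Itô process dX_t = a(t) dt + b(t) dB_t, the quadratic variation is <X>_t = int_0^t b(s)^2 ds (the drift term does not contribute). Here b(s) = 2*exp(4*s/3)/3, so
  b(s)^2 = 4*exp(8*s/3)/9.
Integrating from 0 to t:
  <X>_t = int_0^t (4*exp(8*s/3)/9) ds = exp(8*t/3)/6 - 1/6.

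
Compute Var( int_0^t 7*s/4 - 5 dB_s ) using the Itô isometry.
Var = t*(49*t^2 - 420*t + 1200)/48

The Itô integral of a deterministic integrand f(s) has mean 0 because each increment f(s) * (B_{s+ds} - B_s) has mean 0. By the Itô isometry:
  Var( int_0^t f(s) dB_s ) = E[ (int_0^t f(s) dB_s)^2 ] = int_0^t f(s)^2 ds.
Here f(s) = 7*s/4 - 5, so f(s)^2 = (7*s - 20)^2/16. Integrate:
  int_0^t ((7*s - 20)^2/16) ds = t*(49*t^2 - 420*t + 1200)/48.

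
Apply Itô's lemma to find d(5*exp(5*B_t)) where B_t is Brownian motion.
d(5*exp(5*B_t)) = (125*exp(5*B_t)/2) dt + (25*exp(5*B_t)) dB_t

Itô's formula for f(B_t) gives d f(B_t) = f'(B_t) dB_t + (1/2) f''(B_t) dt. Compute derivatives of f(x) = 5*exp(5*x):
  f'(x)  = 25*exp(5*x)
  f''(x) = 125*exp(5*x)
Substitute x = B_t and multiply the f'' term by 1/2:
  drift     = (1/2) * (125*exp(5*x)) evaluated at B_t = 125*exp(5*B_t)/2
  diffusion = (25*exp(5*x)) evaluated at B_t = 25*exp(5*B_t)
Therefore d(5*exp(5*B_t)) = (125*exp(5*B_t)/2) dt + (25*exp(5*B_t)) dB_t.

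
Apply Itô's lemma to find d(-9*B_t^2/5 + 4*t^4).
d(-9*B_t^2/5 + 4*t^4) = (16*t^3 - 9/5) dt + (-18*B_t/5) dB_t

Itô's formula for f(t, x): d f(t, B_t) = (f_t + (1/2) f_xx) dt + f_x dB_t. Compute partials of f(t, x) = 4*t^4 - 9*x^2/5:
  f_t(t,x)  = 16*t^3
  f_x(t,x)  = -18*x/5
  f_xx(t,x) = -18/5
Assemble drift = f_t + (1/2) f_xx = 16*t^3 - 9/5 and diffusion = f_x = -18*x/5. Substituting x = B_t:
  d(-9*B_t^2/5 + 4*t^4) = (16*t^3 - 9/5) dt + (-18*B_t/5) dB_t.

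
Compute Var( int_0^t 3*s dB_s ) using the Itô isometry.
Var = 3*t^3

The Itô integral of a deterministic integrand f(s) has mean 0 because each increment f(s) * (B_{s+ds} - B_s) has mean 0. By the Itô isometry:
  Var( int_0^t f(s) dB_s ) = E[ (int_0^t f(s) dB_s)^2 ] = int_0^t f(s)^2 ds.
Here f(s) = 3*s, so f(s)^2 = 9*s^2. Integrate:
  int_0^t (9*s^2) ds = 3*t^3.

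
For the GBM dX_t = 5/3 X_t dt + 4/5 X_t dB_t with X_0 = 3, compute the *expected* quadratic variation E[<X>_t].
E[<X>_t] = 216*exp(298*t/75)/149 - 216/149

<X>_t = int_0^t ((4/5) * X_s)^2 ds. Taking expectation inside the integral: E[<X>_t] = (4/5)^2 * int_0^t E[X_s^2] ds. For GBM, E[X_s^2] = x_0^2 * exp((2 mu + sigma^2) s). Integrating:
  E[<X>_t] = (4/5)^2 * 3^2 * (exp((2*(5/3) + (4/5)^2) t) - 1) / (2*(5/3) + (4/5)^2)
           = (4/5)^2 * 3^2 * (exp((298/75) t) - 1) / (298/75) = 216*exp(298*t/75)/149 - 216/149.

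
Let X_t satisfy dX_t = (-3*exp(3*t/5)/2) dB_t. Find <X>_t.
<X>_t = 15*exp(6*t/5)/8 - 15/8

For an Itô process dX_t = a(t) dt + b(t) dB_t, the quadratic variation is <X>_t = int_0^t b(s)^2 ds (the drift term does not contribute). Here b(s) = -3*exp(3*s/5)/2, so
  b(s)^2 = 9*exp(6*s/5)/4.
Integrating from 0 to t:
  <X>_t = int_0^t (9*exp(6*s/5)/4) ds = 15*exp(6*t/5)/8 - 15/8.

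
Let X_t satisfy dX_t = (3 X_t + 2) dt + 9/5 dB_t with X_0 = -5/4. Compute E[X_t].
E[X_t] = -7*exp(3*t)/12 - 2/3

Taking expectations and using E[dB_t] = 0, the mean m(t) = E[X_t] satisfies the ODE m'(t) = a m(t) + b with m(0) = x_0. With a = 3, b = 2, x_0 = -5/4, the solution is
  m(t) = x_0 * exp(a t) + (b/a) * (exp(a t) - 1)
       = (-5/4) * exp(3 t) + (2/3) * (exp(3 t) - 1)
       = -7*exp(3*t)/12 - 2/3.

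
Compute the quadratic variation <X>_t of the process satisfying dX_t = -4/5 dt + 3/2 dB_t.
<X>_t = 9*t/4

For an Itô process dX_t = a(t) dt + b(t) dB_t, the quadratic variation is <X>_t = int_0^t b(s)^2 ds (the drift term does not contribute). Here b(s) = 3/2, so
  b(s)^2 = 9/4.
Integrating from 0 to t:
  <X>_t = int_0^t (9/4) ds = 9*t/4.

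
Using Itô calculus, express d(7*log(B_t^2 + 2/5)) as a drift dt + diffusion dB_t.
d(7*log(B_t^2 + 2/5)) = (35*(2 - 5*B_t^2)/(5*B_t^2 + 2)^2) dt + (70*B_t/(5*B_t^2 + 2)) dB_t

Itô's formula for f(B_t) gives d f(B_t) = f'(B_t) dB_t + (1/2) f''(B_t) dt. Compute derivatives of f(x) = 7*log(x^2 + 2/5):
  f'(x)  = 70*x/(5*x^2 + 2)
  f''(x) = 70*(2 - 5*x^2)/(5*x^2 + 2)^2
Substitute x = B_t and multiply the f'' term by 1/2:
  drift     = (1/2) * (70*(2 - 5*x^2)/(5*x^2 + 2)^2) evaluated at B_t = 35*(2 - 5*B_t^2)/(5*B_t^2 + 2)^2
  diffusion = (70*x/(5*x^2 + 2)) evaluated at B_t = 70*B_t/(5*B_t^2 + 2)
Therefore d(7*log(B_t^2 + 2/5)) = (35*(2 - 5*B_t^2)/(5*B_t^2 + 2)^2) dt + (70*B_t/(5*B_t^2 + 2)) dB_t.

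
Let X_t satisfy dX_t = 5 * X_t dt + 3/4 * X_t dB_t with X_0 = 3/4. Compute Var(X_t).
Var(X_t) = 9*(exp(9*t/16) - 1)*exp(10*t)/16

For GBM dX = mu X dt + sigma X dB with X_0 = x_0, apply Itô to Y = log X: dY = (mu - sigma^2/2) dt + sigma dB, so Y_t = log(x_0) + (mu - sigma^2/2) t + sigma B_t and hence X_t = x_0 * exp((mu - sigma^2/2) t + sigma B_t).
With mu = 5, sigma = 3/4, x_0 = 3/4, this gives:
  X_t = 3/4 * exp((151/32) * t + (3/4) * B_t).
Since sigma*B_t ~ Normal(0, sigma^2 t), E[exp(sigma*B_t)] = exp(sigma^2 t / 2); so E[X_t] = x_0 * exp((mu - sigma^2/2) t) * exp(sigma^2 t / 2) = x_0 * exp(mu t) = 3*exp(5*t)/4.
Var(X_t) = E[X_t^2] - (E[X_t])^2 = x_0^2 * exp(2 mu t) * (exp(sigma^2 t) - 1) = 9*(exp(9*t/16) - 1)*exp(10*t)/16.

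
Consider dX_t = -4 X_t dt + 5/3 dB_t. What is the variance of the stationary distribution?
lim Var(X_t) = 25/72

The OU SDE dX = -theta X dt + sigma dB admits the integrating factor exp(theta t): d(exp(theta t) X_t) = sigma exp(theta t) dB_t. Integrating from 0 to t gives X_t = x_0 * exp(-theta t) + sigma * int_0^t exp(-theta (t-s)) dB_s for any initial x_0. The Itô integral has variance (by the Itô isometry) sigma^2 * int_0^t exp(-2 theta (t - s)) ds = sigma^2 * (1 - exp(-2 theta t)) / (2 theta), independent of x_0.
With theta = 4, sigma = 5/3:
  Var(X_t) = (5/3)^2 * (1 - exp(-2*4 t)) / (2 * 4) = 25/72 - 25*exp(-8*t)/72.
As t -> infinity, exp(-2*4 t) -> 0, so the stationary variance is sigma^2 / (2 theta) = 25/72.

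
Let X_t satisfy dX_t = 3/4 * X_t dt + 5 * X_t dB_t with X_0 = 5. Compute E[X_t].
E[X_t] = 5*exp(3*t/4)

For GBM dX = mu X dt + sigma X dB with X_0 = x_0, apply Itô to Y = log X: dY = (mu - sigma^2/2) dt + sigma dB, so Y_t = log(x_0) + (mu - sigma^2/2) t + sigma B_t and hence X_t = x_0 * exp((mu - sigma^2/2) t + sigma B_t).
With mu = 3/4, sigma = 5, x_0 = 5, this gives:
  X_t = 5 * exp((-47/4) * t + (5) * B_t).
Since sigma*B_t ~ Normal(0, sigma^2 t), E[exp(sigma*B_t)] = exp(sigma^2 t / 2); so E[X_t] = x_0 * exp((mu - sigma^2/2) t) * exp(sigma^2 t / 2) = x_0 * exp(mu t) = 5*exp(3*t/4).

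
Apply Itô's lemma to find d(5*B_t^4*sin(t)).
d(5*B_t^4*sin(t)) = (5*B_t^2*(B_t^2*cos(t) + 6*sin(t))) dt + (20*B_t^3*sin(t)) dB_t

Itô's formula for f(t, x): d f(t, B_t) = (f_t + (1/2) f_xx) dt + f_x dB_t. Compute partials of f(t, x) = 5*x^4*sin(t):
  f_t(t,x)  = 5*x^4*cos(t)
  f_x(t,x)  = 20*x^3*sin(t)
  f_xx(t,x) = 60*x^2*sin(t)
Assemble drift = f_t + (1/2) f_xx = 5*x^2*(x^2*cos(t) + 6*sin(t)) and diffusion = f_x = 20*x^3*sin(t). Substituting x = B_t:
  d(5*B_t^4*sin(t)) = (5*B_t^2*(B_t^2*cos(t) + 6*sin(t))) dt + (20*B_t^3*sin(t)) dB_t.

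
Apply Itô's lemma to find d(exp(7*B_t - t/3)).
d(exp(7*B_t - t/3)) = (145*exp(7*B_t - t/3)/6) dt + (7*exp(7*B_t - t/3)) dB_t

Itô's formula for f(t, x): d f(t, B_t) = (f_t + (1/2) f_xx) dt + f_x dB_t. Compute partials of f(t, x) = exp(-t/3 + 7*x):
  f_t(t,x)  = -exp(-t/3 + 7*x)/3
  f_x(t,x)  = 7*exp(-t/3 + 7*x)
  f_xx(t,x) = 49*exp(-t/3 + 7*x)
Assemble drift = f_t + (1/2) f_xx = 145*exp(-t/3 + 7*x)/6 and diffusion = f_x = 7*exp(-t/3 + 7*x). Substituting x = B_t:
  d(exp(7*B_t - t/3)) = (145*exp(7*B_t - t/3)/6) dt + (7*exp(7*B_t - t/3)) dB_t.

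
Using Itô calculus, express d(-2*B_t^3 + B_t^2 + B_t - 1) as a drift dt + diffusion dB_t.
d(-2*B_t^3 + B_t^2 + B_t - 1) = (1 - 6*B_t) dt + (-6*B_t^2 + 2*B_t + 1) dB_t

Itô's formula for f(B_t) gives d f(B_t) = f'(B_t) dB_t + (1/2) f''(B_t) dt. Compute derivatives of f(x) = -2*x^3 + x^2 + x - 1:
  f'(x)  = -6*x^2 + 2*x + 1
  f''(x) = 2 - 12*x
Substitute x = B_t and multiply the f'' term by 1/2:
  drift     = (1/2) * (2 - 12*x) evaluated at B_t = 1 - 6*B_t
  diffusion = (-6*x^2 + 2*x + 1) evaluated at B_t = -6*B_t^2 + 2*B_t + 1
Therefore d(-2*B_t^3 + B_t^2 + B_t - 1) = (1 - 6*B_t) dt + (-6*B_t^2 + 2*B_t + 1) dB_t.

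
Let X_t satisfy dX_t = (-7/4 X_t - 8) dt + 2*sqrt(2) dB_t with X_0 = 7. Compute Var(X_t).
Var(X_t) = 16/7 - 16*exp(-7*t/2)/7

The variance V(t) = Var(X_t) satisfies V'(t) = 2 a V(t) + c^2 with V(0) = 0 (drift coefficient is linear in X, diffusion is constant). With a = -7/4, c = 2*sqrt(2), the solution is
  V(t) = (c^2 / (2 a)) * (exp(2 a t) - 1)
       = ((2*sqrt(2))^2 / (2*(-7/4))) * (exp((-7/2) t) - 1)
       = 16/7 - 16*exp(-7*t/2)/7.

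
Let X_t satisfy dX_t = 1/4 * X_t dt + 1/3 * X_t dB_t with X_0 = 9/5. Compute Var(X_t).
Var(X_t) = 81*(exp(t/9) - 1)*exp(t/2)/25

For GBM dX = mu X dt + sigma X dB with X_0 = x_0, apply Itô to Y = log X: dY = (mu - sigma^2/2) dt + sigma dB, so Y_t = log(x_0) + (mu - sigma^2/2) t + sigma B_t and hence X_t = x_0 * exp((mu - sigma^2/2) t + sigma B_t).
With mu = 1/4, sigma = 1/3, x_0 = 9/5, this gives:
  X_t = 9/5 * exp((7/36) * t + (1/3) * B_t).
Since sigma*B_t ~ Normal(0, sigma^2 t), E[exp(sigma*B_t)] = exp(sigma^2 t / 2); so E[X_t] = x_0 * exp((mu - sigma^2/2) t) * exp(sigma^2 t / 2) = x_0 * exp(mu t) = 9*exp(t/4)/5.
Var(X_t) = E[X_t^2] - (E[X_t])^2 = x_0^2 * exp(2 mu t) * (exp(sigma^2 t) - 1) = 81*(exp(t/9) - 1)*exp(t/2)/25.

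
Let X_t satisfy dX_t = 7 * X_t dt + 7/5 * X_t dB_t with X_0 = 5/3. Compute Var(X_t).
Var(X_t) = 25*(exp(49*t/25) - 1)*exp(14*t)/9

For GBM dX = mu X dt + sigma X dB with X_0 = x_0, apply Itô to Y = log X: dY = (mu - sigma^2/2) dt + sigma dB, so Y_t = log(x_0) + (mu - sigma^2/2) t + sigma B_t and hence X_t = x_0 * exp((mu - sigma^2/2) t + sigma B_t).
With mu = 7, sigma = 7/5, x_0 = 5/3, this gives:
  X_t = 5/3 * exp((301/50) * t + (7/5) * B_t).
Since sigma*B_t ~ Normal(0, sigma^2 t), E[exp(sigma*B_t)] = exp(sigma^2 t / 2); so E[X_t] = x_0 * exp((mu - sigma^2/2) t) * exp(sigma^2 t / 2) = x_0 * exp(mu t) = 5*exp(7*t)/3.
Var(X_t) = E[X_t^2] - (E[X_t])^2 = x_0^2 * exp(2 mu t) * (exp(sigma^2 t) - 1) = 25*(exp(49*t/25) - 1)*exp(14*t)/9.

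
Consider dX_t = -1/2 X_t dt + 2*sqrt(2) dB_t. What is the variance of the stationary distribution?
lim Var(X_t) = 8

The OU SDE dX = -theta X dt + sigma dB admits the integrating factor exp(theta t): d(exp(theta t) X_t) = sigma exp(theta t) dB_t. Integrating from 0 to t gives X_t = x_0 * exp(-theta t) + sigma * int_0^t exp(-theta (t-s)) dB_s for any initial x_0. The Itô integral has variance (by the Itô isometry) sigma^2 * int_0^t exp(-2 theta (t - s)) ds = sigma^2 * (1 - exp(-2 theta t)) / (2 theta), independent of x_0.
With theta = 1/2, sigma = 2*sqrt(2):
  Var(X_t) = (2*sqrt(2))^2 * (1 - exp(-2*1/2 t)) / (2 * 1/2) = 8 - 8*exp(-t).
As t -> infinity, exp(-2*1/2 t) -> 0, so the stationary variance is sigma^2 / (2 theta) = 8.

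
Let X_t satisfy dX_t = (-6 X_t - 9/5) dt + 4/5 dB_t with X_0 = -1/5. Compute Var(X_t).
Var(X_t) = 4/75 - 4*exp(-12*t)/75

The variance V(t) = Var(X_t) satisfies V'(t) = 2 a V(t) + c^2 with V(0) = 0 (drift coefficient is linear in X, diffusion is constant). With a = -6, c = 4/5, the solution is
  V(t) = (c^2 / (2 a)) * (exp(2 a t) - 1)
       = ((4/5)^2 / (2*(-6))) * (exp((-12) t) - 1)
       = 4/75 - 4*exp(-12*t)/75.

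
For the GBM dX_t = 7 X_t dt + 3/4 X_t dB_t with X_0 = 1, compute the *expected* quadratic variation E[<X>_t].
E[<X>_t] = 9*exp(233*t/16)/233 - 9/233

<X>_t = int_0^t ((3/4) * X_s)^2 ds. Taking expectation inside the integral: E[<X>_t] = (3/4)^2 * int_0^t E[X_s^2] ds. For GBM, E[X_s^2] = x_0^2 * exp((2 mu + sigma^2) s). Integrating:
  E[<X>_t] = (3/4)^2 * 1^2 * (exp((2*7 + (3/4)^2) t) - 1) / (2*7 + (3/4)^2)
           = (3/4)^2 * 1^2 * (exp((233/16) t) - 1) / (233/16) = 9*exp(233*t/16)/233 - 9/233.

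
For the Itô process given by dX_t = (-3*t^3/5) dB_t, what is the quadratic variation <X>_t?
<X>_t = 9*t^7/175

For an Itô process dX_t = a(t) dt + b(t) dB_t, the quadratic variation is <X>_t = int_0^t b(s)^2 ds (the drift term does not contribute). Here b(s) = -3*s^3/5, so
  b(s)^2 = 9*s^6/25.
Integrating from 0 to t:
  <X>_t = int_0^t (9*s^6/25) ds = 9*t^7/175.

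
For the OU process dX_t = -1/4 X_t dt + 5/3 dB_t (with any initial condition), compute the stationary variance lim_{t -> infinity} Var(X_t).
lim Var(X_t) = 50/9

The OU SDE dX = -theta X dt + sigma dB admits the integrating factor exp(theta t): d(exp(theta t) X_t) = sigma exp(theta t) dB_t. Integrating from 0 to t gives X_t = x_0 * exp(-theta t) + sigma * int_0^t exp(-theta (t-s)) dB_s for any initial x_0. The Itô integral has variance (by the Itô isometry) sigma^2 * int_0^t exp(-2 theta (t - s)) ds = sigma^2 * (1 - exp(-2 theta t)) / (2 theta), independent of x_0.
With theta = 1/4, sigma = 5/3:
  Var(X_t) = (5/3)^2 * (1 - exp(-2*1/4 t)) / (2 * 1/4) = 50/9 - 50*exp(-t/2)/9.
As t -> infinity, exp(-2*1/4 t) -> 0, so the stationary variance is sigma^2 / (2 theta) = 50/9.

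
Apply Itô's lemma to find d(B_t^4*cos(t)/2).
d(B_t^4*cos(t)/2) = (B_t^2*(-B_t^2*sin(t) + 6*cos(t))/2) dt + (2*B_t^3*cos(t)) dB_t

Itô's formula for f(t, x): d f(t, B_t) = (f_t + (1/2) f_xx) dt + f_x dB_t. Compute partials of f(t, x) = x^4*cos(t)/2:
  f_t(t,x)  = -x^4*sin(t)/2
  f_x(t,x)  = 2*x^3*cos(t)
  f_xx(t,x) = 6*x^2*cos(t)
Assemble drift = f_t + (1/2) f_xx = x^2*(-x^2*sin(t) + 6*cos(t))/2 and diffusion = f_x = 2*x^3*cos(t). Substituting x = B_t:
  d(B_t^4*cos(t)/2) = (B_t^2*(-B_t^2*sin(t) + 6*cos(t))/2) dt + (2*B_t^3*cos(t)) dB_t.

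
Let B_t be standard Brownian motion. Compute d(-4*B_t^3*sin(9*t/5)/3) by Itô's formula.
d(-4*B_t^3*sin(9*t/5)/3) = (-4*B_t*(3*B_t^2*cos(9*t/5)/5 + sin(9*t/5))) dt + (-4*B_t^2*sin(9*t/5)) dB_t

Itô's formula for f(t, x): d f(t, B_t) = (f_t + (1/2) f_xx) dt + f_x dB_t. Compute partials of f(t, x) = -4*x^3*sin(9*t/5)/3:
  f_t(t,x)  = -12*x^3*cos(9*t/5)/5
  f_x(t,x)  = -4*x^2*sin(9*t/5)
  f_xx(t,x) = -8*x*sin(9*t/5)
Assemble drift = f_t + (1/2) f_xx = -4*x*(3*x^2*cos(9*t/5)/5 + sin(9*t/5)) and diffusion = f_x = -4*x^2*sin(9*t/5). Substituting x = B_t:
  d(-4*B_t^3*sin(9*t/5)/3) = (-4*B_t*(3*B_t^2*cos(9*t/5)/5 + sin(9*t/5))) dt + (-4*B_t^2*sin(9*t/5)) dB_t.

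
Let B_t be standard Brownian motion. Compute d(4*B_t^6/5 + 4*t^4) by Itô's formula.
d(4*B_t^6/5 + 4*t^4) = (12*B_t^4 + 16*t^3) dt + (24*B_t^5/5) dB_t

Itô's formula for f(t, x): d f(t, B_t) = (f_t + (1/2) f_xx) dt + f_x dB_t. Compute partials of f(t, x) = 4*t^4 + 4*x^6/5:
  f_t(t,x)  = 16*t^3
  f_x(t,x)  = 24*x^5/5
  f_xx(t,x) = 24*x^4
Assemble drift = f_t + (1/2) f_xx = 16*t^3 + 12*x^4 and diffusion = f_x = 24*x^5/5. Substituting x = B_t:
  d(4*B_t^6/5 + 4*t^4) = (12*B_t^4 + 16*t^3) dt + (24*B_t^5/5) dB_t.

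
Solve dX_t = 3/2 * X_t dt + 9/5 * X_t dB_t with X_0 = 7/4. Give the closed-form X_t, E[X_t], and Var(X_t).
X_t = 7/4 * exp((-3/25) t + (9/5) B_t); E[X_t] = 7*exp(3*t/2)/4; Var(X_t) = 49*(exp(81*t/25) - 1)*exp(3*t)/16

For GBM dX = mu X dt + sigma X dB with X_0 = x_0, apply Itô to Y = log X: dY = (mu - sigma^2/2) dt + sigma dB, so Y_t = log(x_0) + (mu - sigma^2/2) t + sigma B_t and hence X_t = x_0 * exp((mu - sigma^2/2) t + sigma B_t).
With mu = 3/2, sigma = 9/5, x_0 = 7/4, this gives:
  X_t = 7/4 * exp((-3/25) * t + (9/5) * B_t).
Since sigma*B_t ~ Normal(0, sigma^2 t), E[exp(sigma*B_t)] = exp(sigma^2 t / 2); so E[X_t] = x_0 * exp((mu - sigma^2/2) t) * exp(sigma^2 t / 2) = x_0 * exp(mu t) = 7*exp(3*t/2)/4.
Var(X_t) = E[X_t^2] - (E[X_t])^2 = x_0^2 * exp(2 mu t) * (exp(sigma^2 t) - 1) = 49*(exp(81*t/25) - 1)*exp(3*t)/16.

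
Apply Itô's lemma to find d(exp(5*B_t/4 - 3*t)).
d(exp(5*B_t/4 - 3*t)) = (-71*exp(5*B_t/4 - 3*t)/32) dt + (5*exp(5*B_t/4 - 3*t)/4) dB_t

Itô's formula for f(t, x): d f(t, B_t) = (f_t + (1/2) f_xx) dt + f_x dB_t. Compute partials of f(t, x) = exp(-3*t + 5*x/4):
  f_t(t,x)  = -3*exp(-3*t + 5*x/4)
  f_x(t,x)  = 5*exp(-3*t + 5*x/4)/4
  f_xx(t,x) = 25*exp(-3*t + 5*x/4)/16
Assemble drift = f_t + (1/2) f_xx = -71*exp(-3*t + 5*x/4)/32 and diffusion = f_x = 5*exp(-3*t + 5*x/4)/4. Substituting x = B_t:
  d(exp(5*B_t/4 - 3*t)) = (-71*exp(5*B_t/4 - 3*t)/32) dt + (5*exp(5*B_t/4 - 3*t)/4) dB_t.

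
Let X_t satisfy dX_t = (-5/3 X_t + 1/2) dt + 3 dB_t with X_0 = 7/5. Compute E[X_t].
E[X_t] = 3/10 + 11*exp(-5*t/3)/10

Taking expectations and using E[dB_t] = 0, the mean m(t) = E[X_t] satisfies the ODE m'(t) = a m(t) + b with m(0) = x_0. With a = -5/3, b = 1/2, x_0 = 7/5, the solution is
  m(t) = x_0 * exp(a t) + (b/a) * (exp(a t) - 1)
       = (7/5) * exp((-5/3) t) + ((1/2)/(-5/3)) * (exp((-5/3) t) - 1)
       = 3/10 + 11*exp(-5*t/3)/10.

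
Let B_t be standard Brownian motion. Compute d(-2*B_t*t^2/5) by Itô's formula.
d(-2*B_t*t^2/5) = (-4*B_t*t/5) dt + (-2*t^2/5) dB_t

Itô's formula for f(t, x): d f(t, B_t) = (f_t + (1/2) f_xx) dt + f_x dB_t. Compute partials of f(t, x) = -2*t^2*x/5:
  f_t(t,x)  = -4*t*x/5
  f_x(t,x)  = -2*t^2/5
  f_xx(t,x) = 0
Assemble drift = f_t + (1/2) f_xx = -4*t*x/5 and diffusion = f_x = -2*t^2/5. Substituting x = B_t:
  d(-2*B_t*t^2/5) = (-4*B_t*t/5) dt + (-2*t^2/5) dB_t.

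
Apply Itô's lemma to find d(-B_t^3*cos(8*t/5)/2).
d(-B_t^3*cos(8*t/5)/2) = (B_t*(8*B_t^2*sin(8*t/5) - 15*cos(8*t/5))/10) dt + (-3*B_t^2*cos(8*t/5)/2) dB_t

Itô's formula for f(t, x): d f(t, B_t) = (f_t + (1/2) f_xx) dt + f_x dB_t. Compute partials of f(t, x) = -x^3*cos(8*t/5)/2:
  f_t(t,x)  = 4*x^3*sin(8*t/5)/5
  f_x(t,x)  = -3*x^2*cos(8*t/5)/2
  f_xx(t,x) = -3*x*cos(8*t/5)
Assemble drift = f_t + (1/2) f_xx = x*(8*x^2*sin(8*t/5) - 15*cos(8*t/5))/10 and diffusion = f_x = -3*x^2*cos(8*t/5)/2. Substituting x = B_t:
  d(-B_t^3*cos(8*t/5)/2) = (B_t*(8*B_t^2*sin(8*t/5) - 15*cos(8*t/5))/10) dt + (-3*B_t^2*cos(8*t/5)/2) dB_t.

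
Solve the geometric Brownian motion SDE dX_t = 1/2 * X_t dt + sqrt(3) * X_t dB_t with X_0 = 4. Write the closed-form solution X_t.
X_t = 4 * exp((-1) * t + (sqrt(3)) * B_t)

For GBM dX = mu X dt + sigma X dB with X_0 = x_0, apply Itô to Y = log X: dY = (mu - sigma^2/2) dt + sigma dB, so Y_t = log(x_0) + (mu - sigma^2/2) t + sigma B_t and hence X_t = x_0 * exp((mu - sigma^2/2) t + sigma B_t).
With mu = 1/2, sigma = sqrt(3), x_0 = 4, this gives:
  X_t = 4 * exp((-1) * t + (sqrt(3)) * B_t).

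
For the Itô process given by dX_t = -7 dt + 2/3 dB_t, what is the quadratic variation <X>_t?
<X>_t = 4*t/9

For an Itô process dX_t = a(t) dt + b(t) dB_t, the quadratic variation is <X>_t = int_0^t b(s)^2 ds (the drift term does not contribute). Here b(s) = 2/3, so
  b(s)^2 = 4/9.
Integrating from 0 to t:
  <X>_t = int_0^t (4/9) ds = 4*t/9.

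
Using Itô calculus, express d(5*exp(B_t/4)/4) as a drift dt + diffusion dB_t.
d(5*exp(B_t/4)/4) = (5*exp(B_t/4)/128) dt + (5*exp(B_t/4)/16) dB_t

Itô's formula for f(B_t) gives d f(B_t) = f'(B_t) dB_t + (1/2) f''(B_t) dt. Compute derivatives of f(x) = 5*exp(x/4)/4:
  f'(x)  = 5*exp(x/4)/16
  f''(x) = 5*exp(x/4)/64
Substitute x = B_t and multiply the f'' term by 1/2:
  drift     = (1/2) * (5*exp(x/4)/64) evaluated at B_t = 5*exp(B_t/4)/128
  diffusion = (5*exp(x/4)/16) evaluated at B_t = 5*exp(B_t/4)/16
Therefore d(5*exp(B_t/4)/4) = (5*exp(B_t/4)/128) dt + (5*exp(B_t/4)/16) dB_t.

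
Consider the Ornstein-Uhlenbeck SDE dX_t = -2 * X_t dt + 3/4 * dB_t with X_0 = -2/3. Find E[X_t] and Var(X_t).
E[X_t] = -2*exp(-2*t)/3; Var(X_t) = 9/64 - 9*exp(-4*t)/64

The OU SDE dX = -theta X dt + sigma dB admits the integrating factor exp(theta t): d(exp(theta t) X_t) = sigma exp(theta t) dB_t. Integrating from 0 to t:
  X_t = x_0 * exp(-theta t) + sigma * int_0^t exp(-theta (t-s)) dB_s.
The Itô integral has mean 0 and (by the Itô isometry) variance sigma^2 * int_0^t exp(-2 theta (t - s)) ds = sigma^2 * (1 - exp(-2 theta t)) / (2 theta).
With theta = 2, sigma = 3/4, x_0 = -2/3:
  E[X_t] = -2/3 * exp(-2 t) = -2*exp(-2*t)/3
  Var(X_t) = (3/4)^2 * (1 - exp(-2*2 t)) / (2 * 2) = 9/64 - 9*exp(-4*t)/64.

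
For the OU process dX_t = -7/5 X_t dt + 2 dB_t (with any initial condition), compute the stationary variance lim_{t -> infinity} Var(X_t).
lim Var(X_t) = 10/7

The OU SDE dX = -theta X dt + sigma dB admits the integrating factor exp(theta t): d(exp(theta t) X_t) = sigma exp(theta t) dB_t. Integrating from 0 to t gives X_t = x_0 * exp(-theta t) + sigma * int_0^t exp(-theta (t-s)) dB_s for any initial x_0. The Itô integral has variance (by the Itô isometry) sigma^2 * int_0^t exp(-2 theta (t - s)) ds = sigma^2 * (1 - exp(-2 theta t)) / (2 theta), independent of x_0.
With theta = 7/5, sigma = 2:
  Var(X_t) = (2)^2 * (1 - exp(-2*7/5 t)) / (2 * 7/5) = 10/7 - 10*exp(-14*t/5)/7.
As t -> infinity, exp(-2*7/5 t) -> 0, so the stationary variance is sigma^2 / (2 theta) = 10/7.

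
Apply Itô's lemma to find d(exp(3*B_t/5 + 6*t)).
d(exp(3*B_t/5 + 6*t)) = (309*exp(3*B_t/5 + 6*t)/50) dt + (3*exp(3*B_t/5 + 6*t)/5) dB_t

Itô's formula for f(t, x): d f(t, B_t) = (f_t + (1/2) f_xx) dt + f_x dB_t. Compute partials of f(t, x) = exp(6*t + 3*x/5):
  f_t(t,x)  = 6*exp(6*t + 3*x/5)
  f_x(t,x)  = 3*exp(6*t + 3*x/5)/5
  f_xx(t,x) = 9*exp(6*t + 3*x/5)/25
Assemble drift = f_t + (1/2) f_xx = 309*exp(6*t + 3*x/5)/50 and diffusion = f_x = 3*exp(6*t + 3*x/5)/5. Substituting x = B_t:
  d(exp(3*B_t/5 + 6*t)) = (309*exp(3*B_t/5 + 6*t)/50) dt + (3*exp(3*B_t/5 + 6*t)/5) dB_t.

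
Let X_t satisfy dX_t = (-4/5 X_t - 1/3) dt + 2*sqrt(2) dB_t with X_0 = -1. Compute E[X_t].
E[X_t] = -5/12 - 7*exp(-4*t/5)/12

Taking expectations and using E[dB_t] = 0, the mean m(t) = E[X_t] satisfies the ODE m'(t) = a m(t) + b with m(0) = x_0. With a = -4/5, b = -1/3, x_0 = -1, the solution is
  m(t) = x_0 * exp(a t) + (b/a) * (exp(a t) - 1)
       = (-1) * exp((-4/5) t) + ((-1/3)/(-4/5)) * (exp((-4/5) t) - 1)
       = -5/12 - 7*exp(-4*t/5)/12.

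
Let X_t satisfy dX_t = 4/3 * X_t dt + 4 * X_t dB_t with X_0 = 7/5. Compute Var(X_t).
Var(X_t) = 49*(exp(16*t) - 1)*exp(8*t/3)/25

For GBM dX = mu X dt + sigma X dB with X_0 = x_0, apply Itô to Y = log X: dY = (mu - sigma^2/2) dt + sigma dB, so Y_t = log(x_0) + (mu - sigma^2/2) t + sigma B_t and hence X_t = x_0 * exp((mu - sigma^2/2) t + sigma B_t).
With mu = 4/3, sigma = 4, x_0 = 7/5, this gives:
  X_t = 7/5 * exp((-20/3) * t + (4) * B_t).
Since sigma*B_t ~ Normal(0, sigma^2 t), E[exp(sigma*B_t)] = exp(sigma^2 t / 2); so E[X_t] = x_0 * exp((mu - sigma^2/2) t) * exp(sigma^2 t / 2) = x_0 * exp(mu t) = 7*exp(4*t/3)/5.
Var(X_t) = E[X_t^2] - (E[X_t])^2 = x_0^2 * exp(2 mu t) * (exp(sigma^2 t) - 1) = 49*(exp(16*t) - 1)*exp(8*t/3)/25.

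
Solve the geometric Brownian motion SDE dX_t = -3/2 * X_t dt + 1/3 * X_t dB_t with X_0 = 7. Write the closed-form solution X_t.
X_t = 7 * exp((-14/9) * t + (1/3) * B_t)

For GBM dX = mu X dt + sigma X dB with X_0 = x_0, apply Itô to Y = log X: dY = (mu - sigma^2/2) dt + sigma dB, so Y_t = log(x_0) + (mu - sigma^2/2) t + sigma B_t and hence X_t = x_0 * exp((mu - sigma^2/2) t + sigma B_t).
With mu = -3/2, sigma = 1/3, x_0 = 7, this gives:
  X_t = 7 * exp((-14/9) * t + (1/3) * B_t).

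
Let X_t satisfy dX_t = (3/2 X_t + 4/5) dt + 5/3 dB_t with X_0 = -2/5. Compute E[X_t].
E[X_t] = 2*exp(3*t/2)/15 - 8/15

Taking expectations and using E[dB_t] = 0, the mean m(t) = E[X_t] satisfies the ODE m'(t) = a m(t) + b with m(0) = x_0. With a = 3/2, b = 4/5, x_0 = -2/5, the solution is
  m(t) = x_0 * exp(a t) + (b/a) * (exp(a t) - 1)
       = (-2/5) * exp((3/2) t) + ((4/5)/(3/2)) * (exp((3/2) t) - 1)
       = 2*exp(3*t/2)/15 - 8/15.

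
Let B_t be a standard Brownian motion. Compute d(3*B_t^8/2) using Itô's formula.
d(3*B_t^8/2) = (42*B_t^6) dt + (12*B_t^7) dB_t

Itô's formula for f(B_t) gives d f(B_t) = f'(B_t) dB_t + (1/2) f''(B_t) dt. Compute derivatives of f(x) = 3*x^8/2:
  f'(x)  = 12*x^7
  f''(x) = 84*x^6
Substitute x = B_t and multiply the f'' term by 1/2:
  drift     = (1/2) * (84*x^6) evaluated at B_t = 42*B_t^6
  diffusion = (12*x^7) evaluated at B_t = 12*B_t^7
Therefore d(3*B_t^8/2) = (42*B_t^6) dt + (12*B_t^7) dB_t.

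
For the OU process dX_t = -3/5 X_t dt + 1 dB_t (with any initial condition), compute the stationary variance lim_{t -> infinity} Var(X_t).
lim Var(X_t) = 5/6

The OU SDE dX = -theta X dt + sigma dB admits the integrating factor exp(theta t): d(exp(theta t) X_t) = sigma exp(theta t) dB_t. Integrating from 0 to t gives X_t = x_0 * exp(-theta t) + sigma * int_0^t exp(-theta (t-s)) dB_s for any initial x_0. The Itô integral has variance (by the Itô isometry) sigma^2 * int_0^t exp(-2 theta (t - s)) ds = sigma^2 * (1 - exp(-2 theta t)) / (2 theta), independent of x_0.
With theta = 3/5, sigma = 1:
  Var(X_t) = (1)^2 * (1 - exp(-2*3/5 t)) / (2 * 3/5) = 5/6 - 5*exp(-6*t/5)/6.
As t -> infinity, exp(-2*3/5 t) -> 0, so the stationary variance is sigma^2 / (2 theta) = 5/6.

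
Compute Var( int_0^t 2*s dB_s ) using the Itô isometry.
Var = 4*t^3/3

The Itô integral of a deterministic integrand f(s) has mean 0 because each increment f(s) * (B_{s+ds} - B_s) has mean 0. By the Itô isometry:
  Var( int_0^t f(s) dB_s ) = E[ (int_0^t f(s) dB_s)^2 ] = int_0^t f(s)^2 ds.
Here f(s) = 2*s, so f(s)^2 = 4*s^2. Integrate:
  int_0^t (4*s^2) ds = 4*t^3/3.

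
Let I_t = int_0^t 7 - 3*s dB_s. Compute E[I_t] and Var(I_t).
E[I_t] = 0; Var(I_t) = t*(3*t^2 - 21*t + 49)

The Itô integral of a deterministic integrand f(s) has mean 0 because each increment f(s) * (B_{s+ds} - B_s) has mean 0. By the Itô isometry:
  Var( int_0^t f(s) dB_s ) = E[ (int_0^t f(s) dB_s)^2 ] = int_0^t f(s)^2 ds.
Here f(s) = 7 - 3*s, so f(s)^2 = (3*s - 7)^2. Integrate:
  int_0^t ((3*s - 7)^2) ds = t*(3*t^2 - 21*t + 49).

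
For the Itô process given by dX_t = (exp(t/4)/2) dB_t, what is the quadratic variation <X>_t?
<X>_t = exp(t/2)/2 - 1/2

For an Itô process dX_t = a(t) dt + b(t) dB_t, the quadratic variation is <X>_t = int_0^t b(s)^2 ds (the drift term does not contribute). Here b(s) = exp(s/4)/2, so
  b(s)^2 = exp(s/2)/4.
Integrating from 0 to t:
  <X>_t = int_0^t (exp(s/2)/4) ds = exp(t/2)/2 - 1/2.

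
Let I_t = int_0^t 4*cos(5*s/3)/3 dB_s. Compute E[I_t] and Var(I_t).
E[I_t] = 0; Var(I_t) = 8*t/9 + 4*sin(10*t/3)/15

The Itô integral of a deterministic integrand f(s) has mean 0 because each increment f(s) * (B_{s+ds} - B_s) has mean 0. By the Itô isometry:
  Var( int_0^t f(s) dB_s ) = E[ (int_0^t f(s) dB_s)^2 ] = int_0^t f(s)^2 ds.
Here f(s) = 4*cos(5*s/3)/3, so f(s)^2 = 16*cos(5*s/3)^2/9. Integrate:
  int_0^t (16*cos(5*s/3)^2/9) ds = 8*t/9 + 4*sin(10*t/3)/15.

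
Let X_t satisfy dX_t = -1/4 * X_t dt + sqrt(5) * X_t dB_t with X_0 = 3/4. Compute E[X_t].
E[X_t] = 3*exp(-t/4)/4

For GBM dX = mu X dt + sigma X dB with X_0 = x_0, apply Itô to Y = log X: dY = (mu - sigma^2/2) dt + sigma dB, so Y_t = log(x_0) + (mu - sigma^2/2) t + sigma B_t and hence X_t = x_0 * exp((mu - sigma^2/2) t + sigma B_t).
With mu = -1/4, sigma = sqrt(5), x_0 = 3/4, this gives:
  X_t = 3/4 * exp((-11/4) * t + (sqrt(5)) * B_t).
Since sigma*B_t ~ Normal(0, sigma^2 t), E[exp(sigma*B_t)] = exp(sigma^2 t / 2); so E[X_t] = x_0 * exp((mu - sigma^2/2) t) * exp(sigma^2 t / 2) = x_0 * exp(mu t) = 3*exp(-t/4)/4.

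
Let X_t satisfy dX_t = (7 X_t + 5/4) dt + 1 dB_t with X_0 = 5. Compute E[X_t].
E[X_t] = 145*exp(7*t)/28 - 5/28

Taking expectations and using E[dB_t] = 0, the mean m(t) = E[X_t] satisfies the ODE m'(t) = a m(t) + b with m(0) = x_0. With a = 7, b = 5/4, x_0 = 5, the solution is
  m(t) = x_0 * exp(a t) + (b/a) * (exp(a t) - 1)
       = 5 * exp(7 t) + ((5/4)/7) * (exp(7 t) - 1)
       = 145*exp(7*t)/28 - 5/28.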